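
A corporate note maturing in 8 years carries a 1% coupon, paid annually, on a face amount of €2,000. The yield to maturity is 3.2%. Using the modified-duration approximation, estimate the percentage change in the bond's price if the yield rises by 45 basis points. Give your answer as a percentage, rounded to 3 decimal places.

Periodic yield y = 0.032. Modified duration first:
  t   CF        PV=CF/(1+0.032)^t    t·PV
  1        20.00        19.3798        19.3798
  2        20.00        18.7789        37.5578
  3        20.00        18.1966        54.5899
  4        20.00        17.6324        70.5296
  5        20.00        17.0857        85.4283
  6        20.00        16.5559        99.3352
  7        20.00        16.0425       112.2975
  8     2,020.00     1,570.0511    12,560.4089
  Σ                  1,693.7229    13,039.5270
P = 1,693.7229; D_Mac = 7.69874 yrs; D_mod = 7.69874/(1+0.032) = 7.46002 yrs.
ΔP/P ≈ -D_mod · Δy = -7.46002 × (+0.0045) = -0.033570 = -3.3570%.

-3.357%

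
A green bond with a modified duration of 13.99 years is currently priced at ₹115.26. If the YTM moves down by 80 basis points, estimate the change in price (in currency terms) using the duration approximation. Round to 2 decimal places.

Duration approximation: ΔP/P ≈ -D_mod · Δy = -13.99 × (-0.008) = +0.111920.
ΔP ≈ 115.26 × (+0.111920) = +12.8998992.

+₹12.90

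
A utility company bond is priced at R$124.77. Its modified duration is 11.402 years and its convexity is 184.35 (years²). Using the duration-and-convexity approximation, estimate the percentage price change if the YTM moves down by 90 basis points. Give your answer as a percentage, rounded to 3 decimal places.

+11.008%

Duration effect: -D_mod·Δy = -11.402 × (-0.009) = +0.102618
Convexity effect: ½·C·(Δy)² = 0.5 × 184.35 × (-0.009)² = +0.007466175
ΔP/P ≈ +0.102618 + 0.007466175 = +0.110084175
= +11.0084175%.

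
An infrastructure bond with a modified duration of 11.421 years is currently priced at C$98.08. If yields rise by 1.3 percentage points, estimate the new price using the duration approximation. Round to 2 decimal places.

Duration approximation: ΔP/P ≈ -D_mod · Δy = -11.421 × (+0.013) = -0.148473.
New price ≈ 98.08 × (1 - 0.148473) = 83.51776816.

C$83.52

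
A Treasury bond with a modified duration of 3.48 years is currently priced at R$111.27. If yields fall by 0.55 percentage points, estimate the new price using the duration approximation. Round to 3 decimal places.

R$113.400

Duration approximation: ΔP/P ≈ -D_mod · Δy = -3.48 × (-0.0055) = +0.019140.
New price ≈ 111.27 × (1 + 0.019140) = 113.3997078.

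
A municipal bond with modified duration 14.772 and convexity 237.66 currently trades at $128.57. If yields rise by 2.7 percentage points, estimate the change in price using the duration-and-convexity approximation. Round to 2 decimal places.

Duration effect: -D_mod·Δy = -14.772 × (+0.027) = -0.398844
Convexity effect: ½·C·(Δy)² = 0.5 × 237.66 × (0.027)² = +0.08662707
ΔP/P ≈ -0.398844 + 0.08662707 = -0.31221693
ΔP ≈ 128.57 × (-0.31221693) = -40.1417306901.

-$40.14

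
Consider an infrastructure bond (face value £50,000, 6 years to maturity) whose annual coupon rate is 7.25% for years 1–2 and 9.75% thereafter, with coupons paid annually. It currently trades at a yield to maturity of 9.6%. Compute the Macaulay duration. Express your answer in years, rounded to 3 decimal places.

4.971 years

Periodic yield y = 0.096. Discount each cash flow and weight by its year:
  t   CF        PV=CF/(1+0.096)^t    t·PV
  1     3,625.00     3,307.4818     3,307.4818
  2     3,625.00     3,017.7753     6,035.5506
  3     4,875.00     3,702.9083    11,108.7249
  4     4,875.00     3,378.5660    13,514.2639
  5     4,875.00     3,082.6332    15,413.1659
  6    54,875.00    31,660.0217   189,960.1303
  Σ                 48,149.3862   239,339.3174
Price P = Σ PV = 48,149.3862.
Macaulay duration = Σ(t·PV) / P = 239,339.3174 / 48,149.3862 = 4.97077 years.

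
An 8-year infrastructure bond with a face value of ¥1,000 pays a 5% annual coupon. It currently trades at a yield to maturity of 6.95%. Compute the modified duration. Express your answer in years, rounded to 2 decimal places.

6.26 years

Periodic yield y = 0.0695. First find Macaulay duration:
  t   CF        PV=CF/(1+0.0695)^t    t·PV
  1        50.00        46.7508        46.7508
  2        50.00        43.7128        87.4256
  3        50.00        40.8722       122.6165
  4        50.00        38.2161       152.8646
  5        50.00        35.7327       178.6636
  6        50.00        33.4107       200.4641
  7        50.00        31.2395       218.6767
  8     1,050.00       613.3989     4,907.1911
  Σ                    883.3337     5,914.6529
P = 883.3337; Macaulay duration = 5,914.6529 / 883.3337 = 6.69583 years.
Modified duration = D_Mac / (1 + y) = 6.69583 / 1.0695 = 6.26071 years.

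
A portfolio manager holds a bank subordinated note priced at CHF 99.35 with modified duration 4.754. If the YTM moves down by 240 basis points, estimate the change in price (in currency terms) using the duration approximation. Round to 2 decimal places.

Duration approximation: ΔP/P ≈ -D_mod · Δy = -4.754 × (-0.024) = +0.114096.
ΔP ≈ 99.35 × (+0.114096) = +11.3354376.

+CHF 11.34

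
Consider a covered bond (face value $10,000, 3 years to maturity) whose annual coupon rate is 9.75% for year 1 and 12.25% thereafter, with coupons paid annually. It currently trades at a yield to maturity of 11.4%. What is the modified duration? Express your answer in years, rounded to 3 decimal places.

Periodic yield y = 0.114. First find Macaulay duration:
  t   CF        PV=CF/(1+0.114)^t    t·PV
  1       975.00       875.2244       875.2244
  2     1,225.00       987.1104     1,974.2207
  3    11,225.00     8,119.5279    24,358.5836
  Σ                  9,981.8626    27,208.0288
P = 9,981.8626; Macaulay duration = 27,208.0288 / 9,981.8626 = 2.72575 years.
Modified duration = D_Mac / (1 + y) = 2.72575 / 1.114 = 2.44681 years.

2.447 years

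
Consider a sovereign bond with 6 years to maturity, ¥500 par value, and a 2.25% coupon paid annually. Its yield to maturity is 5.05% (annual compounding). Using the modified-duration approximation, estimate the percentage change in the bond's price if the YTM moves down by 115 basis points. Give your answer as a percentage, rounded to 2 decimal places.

+6.18%

Periodic yield y = 0.0505. Modified duration first:
  t   CF        PV=CF/(1+0.0505)^t    t·PV
  1        11.25        10.7092        10.7092
  2        11.25        10.1944        20.3887
  3        11.25         9.7043        29.1129
  4        11.25         9.2378        36.9512
  5        11.25         8.7937        43.9686
  6       511.25       380.4144     2,282.4866
  Σ                    429.0538     2,423.6171
P = 429.0538; D_Mac = 5.64875 yrs; D_mod = 5.64875/(1+0.0505) = 5.37720 yrs.
ΔP/P ≈ -D_mod · Δy = -5.37720 × (-0.0115) = +0.061838 = +6.1838%.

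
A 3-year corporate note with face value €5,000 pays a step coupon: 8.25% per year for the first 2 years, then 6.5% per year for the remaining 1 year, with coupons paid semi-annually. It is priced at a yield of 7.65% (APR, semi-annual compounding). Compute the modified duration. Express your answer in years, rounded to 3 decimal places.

2.620 years

Periodic yield y = 0.03825. First find Macaulay duration:
  t   CF        PV=CF/(1+0.03825)^t    t·PV
  1       206.25       198.6516       198.6516
  2       206.25       191.3331       382.6662
  3       206.25       184.2842       552.8526
  4       206.25       177.4950       709.9801
  5       162.50       134.6926       673.4629
  6     5,162.50     4,121.4347    24,728.6084
  Σ                  5,007.8912    27,246.2218
P = 5,007.8912; Macaulay duration = 27,246.2218 / 5,007.8912 = 5.44066 half-year periods = 2.72033 years.
Modified duration = D_Mac / (1 + y) = 2.72033 / 1.03825 = 2.62011 years.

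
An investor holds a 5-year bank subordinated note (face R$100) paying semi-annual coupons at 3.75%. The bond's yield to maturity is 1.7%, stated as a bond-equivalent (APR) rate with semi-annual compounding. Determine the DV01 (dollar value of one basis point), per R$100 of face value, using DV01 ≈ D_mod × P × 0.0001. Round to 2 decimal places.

R$0.05

Periodic yield y = 0.0085.
  t   CF        PV=CF/(1+0.0085)^t    t·PV
  1        1.875         1.8592         1.8592
  2        1.875         1.8435         3.6871
  3        1.875         1.8280         5.4840
  4        1.875         1.8126         7.2503
  5        1.875         1.7973         8.9865
  6        1.875         1.7822        10.6929
  7        1.875         1.7671        12.3700
  8        1.875         1.7522        14.0179
  9        1.875         1.7375        15.6373
  10     101.875        93.6071       936.0706
  Σ                    109.7867     1,016.0557
P = 109.7867; D_Mac = 9.25482 half-year periods = 4.62741 yrs; D_mod = 4.58841 yrs.
DV01 ≈ 4.58841 × 109.7867 × 0.0001 = 0.050375.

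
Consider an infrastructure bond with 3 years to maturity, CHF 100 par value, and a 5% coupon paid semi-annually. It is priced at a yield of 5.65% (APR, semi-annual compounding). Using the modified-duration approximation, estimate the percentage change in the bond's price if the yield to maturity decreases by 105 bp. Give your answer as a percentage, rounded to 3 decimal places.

+2.881%

Periodic yield y = 0.02825. Modified duration first:
  t   CF        PV=CF/(1+0.02825)^t    t·PV
  1         2.50         2.4313         2.4313
  2         2.50         2.3645         4.7290
  3         2.50         2.2996         6.8987
  4         2.50         2.2364         8.9455
  5         2.50         2.1749        10.8747
  6       102.50        86.7225       520.3347
  Σ                     98.2292       554.2139
P = 98.2292; D_Mac = 5.64205 half-year periods = 2.82103 yrs; D_mod = 2.82103/(1+0.02825) = 2.74352 yrs.
ΔP/P ≈ -D_mod · Δy = -2.74352 × (-0.0105) = +0.028807 = +2.8807%.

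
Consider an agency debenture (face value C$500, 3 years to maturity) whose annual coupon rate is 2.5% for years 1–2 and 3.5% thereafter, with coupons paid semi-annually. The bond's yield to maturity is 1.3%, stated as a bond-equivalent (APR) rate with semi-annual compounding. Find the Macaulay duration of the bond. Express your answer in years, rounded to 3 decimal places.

2.909 years

Periodic yield y = 0.0065. Discount each cash flow and weight by its period:
  t   CF        PV=CF/(1+0.0065)^t    t·PV
  1         6.25         6.2096         6.2096
  2         6.25         6.1695        12.3391
  3         6.25         6.1297        18.3891
  4         6.25         6.0901        24.3604
  5         8.75         8.4711        42.3554
  6       508.75       489.3524     2,936.1146
  Σ                    522.4225     3,039.7682
Price P = Σ PV = 522.4225.
Macaulay duration = Σ(t·PV) / P = 3,039.7682 / 522.4225 = 5.81860 half-year periods.
In years: 5.81860 / 2 = 2.90930 years.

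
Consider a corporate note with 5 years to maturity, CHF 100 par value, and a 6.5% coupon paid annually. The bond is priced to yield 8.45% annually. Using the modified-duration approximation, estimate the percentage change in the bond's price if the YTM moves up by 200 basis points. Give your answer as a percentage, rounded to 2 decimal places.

-8.11%

Periodic yield y = 0.0845. Modified duration first:
  t   CF        PV=CF/(1+0.0845)^t    t·PV
  1         6.50         5.9935         5.9935
  2         6.50         5.5266        11.0531
  3         6.50         5.0959        15.2878
  4         6.50         4.6989        18.7956
  5       106.50        70.9908       354.9538
  Σ                     92.3057       406.0838
P = 92.3057; D_Mac = 4.39934 yrs; D_mod = 4.39934/(1+0.0845) = 4.05656 yrs.
ΔP/P ≈ -D_mod · Δy = -4.05656 × (+0.02) = -0.081131 = -8.1131%.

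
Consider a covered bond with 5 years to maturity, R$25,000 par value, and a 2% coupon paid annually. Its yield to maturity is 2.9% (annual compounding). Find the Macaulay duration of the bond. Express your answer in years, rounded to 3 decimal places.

Periodic yield y = 0.029. Discount each cash flow and weight by its year:
  t   CF        PV=CF/(1+0.029)^t    t·PV
  1       500.00       485.9086       485.9086
  2       500.00       472.2144       944.4289
  3       500.00       458.9062     1,376.7185
  4       500.00       445.9729     1,783.8917
  5    25,500.00    22,103.6150   110,518.0748
  Σ                 23,966.6171   115,109.0225
Price P = Σ PV = 23,966.6171.
Macaulay duration = Σ(t·PV) / P = 115,109.0225 / 23,966.6171 = 4.80289 years.

4.803 years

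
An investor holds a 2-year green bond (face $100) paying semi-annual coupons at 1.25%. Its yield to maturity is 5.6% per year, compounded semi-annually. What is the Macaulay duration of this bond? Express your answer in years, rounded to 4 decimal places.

Periodic yield y = 0.028. Discount each cash flow and weight by its period:
  t   CF        PV=CF/(1+0.028)^t    t·PV
  1        0.625         0.6080         0.6080
  2        0.625         0.5914         1.1828
  3        0.625         0.5753         1.7259
  4      100.625        90.1018       360.4072
  Σ                     91.8765       363.9239
Price P = Σ PV = 91.8765.
Macaulay duration = Σ(t·PV) / P = 363.9239 / 91.8765 = 3.96101 half-year periods.
In years: 3.96101 / 2 = 1.98051 years.

1.9805 years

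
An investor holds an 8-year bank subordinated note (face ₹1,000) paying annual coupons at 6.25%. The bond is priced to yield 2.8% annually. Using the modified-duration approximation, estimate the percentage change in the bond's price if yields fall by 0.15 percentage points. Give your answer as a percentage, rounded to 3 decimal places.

+0.978%

Periodic yield y = 0.028. Modified duration first:
  t   CF        PV=CF/(1+0.028)^t    t·PV
  1        62.50        60.7977        60.7977
  2        62.50        59.1417       118.2834
  3        62.50        57.5308       172.5925
  4        62.50        55.9638       223.8554
  5        62.50        54.4395       272.1977
  6        62.50        52.9568       317.7405
  7        62.50        51.5143       360.6004
  8     1,062.50       851.8910     6,815.1279
  Σ                  1,244.2357     8,341.1955
P = 1,244.2357; D_Mac = 6.70387 yrs; D_mod = 6.70387/(1+0.028) = 6.52128 yrs.
ΔP/P ≈ -D_mod · Δy = -6.52128 × (-0.0015) = +0.009782 = +0.9782%.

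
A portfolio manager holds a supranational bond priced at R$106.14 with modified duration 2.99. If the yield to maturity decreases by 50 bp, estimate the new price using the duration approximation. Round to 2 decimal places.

Duration approximation: ΔP/P ≈ -D_mod · Δy = -2.99 × (-0.005) = +0.014950.
New price ≈ 106.14 × (1 + 0.014950) = 107.726793.

R$107.73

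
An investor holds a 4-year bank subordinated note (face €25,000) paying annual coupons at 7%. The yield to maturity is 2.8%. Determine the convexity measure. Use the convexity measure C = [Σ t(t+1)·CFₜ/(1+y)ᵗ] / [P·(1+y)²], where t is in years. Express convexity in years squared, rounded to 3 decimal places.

With y = 0.028:
  t   CF        PV=CF/(1+0.028)^t    t·PV        t(t+1)·PV
  1     1,750.00     1,702.3346     1,702.3346       3,404.6693
  2     1,750.00     1,655.9675     3,311.9351       9,935.8052
  3     1,750.00     1,610.8634     4,832.5901      19,330.3604
  4    26,750.00    23,952.5264    95,810.1056     479,050.5282
  Σ                 28,921.6919   105,656.9655     511,721.3631
P = 28,921.6919.
Convexity = Σ t(t+1)·PV / [P·(1+y)²] = 511,721.3631 / (28,921.6919 × 1.056784) = 16.74263.

16.743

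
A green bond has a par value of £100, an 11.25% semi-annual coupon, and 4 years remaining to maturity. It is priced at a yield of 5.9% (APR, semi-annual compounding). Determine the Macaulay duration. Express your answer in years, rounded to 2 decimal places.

3.39 years

Periodic yield y = 0.0295. Discount each cash flow and weight by its period:
  t   CF        PV=CF/(1+0.0295)^t    t·PV
  1        5.625         5.4638         5.4638
  2        5.625         5.3073        10.6145
  3        5.625         5.1552        15.4655
  4        5.625         5.0075        20.0298
  5        5.625         4.8640        24.3198
  6        5.625         4.7246        28.3476
  7        5.625         4.5892        32.1245
  8      105.625        83.7059       669.6470
  Σ                    118.8173       806.0125
Price P = Σ PV = 118.8173.
Macaulay duration = Σ(t·PV) / P = 806.0125 / 118.8173 = 6.78363 half-year periods.
In years: 6.78363 / 2 = 3.39181 years.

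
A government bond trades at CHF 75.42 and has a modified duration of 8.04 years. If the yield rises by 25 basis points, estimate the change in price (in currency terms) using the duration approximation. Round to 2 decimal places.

Duration approximation: ΔP/P ≈ -D_mod · Δy = -8.04 × (+0.0025) = -0.020100.
ΔP ≈ 75.42 × (-0.020100) = -1.515942.

-CHF 1.52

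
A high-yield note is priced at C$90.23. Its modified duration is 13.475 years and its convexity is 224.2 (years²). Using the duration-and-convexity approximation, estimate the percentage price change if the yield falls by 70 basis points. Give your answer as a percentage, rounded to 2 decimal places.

Duration effect: -D_mod·Δy = -13.475 × (-0.007) = +0.094325
Convexity effect: ½·C·(Δy)² = 0.5 × 224.2 × (-0.007)² = +0.0054929
ΔP/P ≈ +0.094325 + 0.0054929 = +0.0998179
= +9.98179%.

+9.98%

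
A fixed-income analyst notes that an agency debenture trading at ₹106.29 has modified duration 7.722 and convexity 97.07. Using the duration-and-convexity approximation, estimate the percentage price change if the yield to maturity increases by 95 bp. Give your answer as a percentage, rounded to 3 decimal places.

Duration effect: -D_mod·Δy = -7.722 × (+0.0095) = -0.073359
Convexity effect: ½·C·(Δy)² = 0.5 × 97.07 × (0.0095)² = +0.00438028375
ΔP/P ≈ -0.073359 + 0.00438028375 = -0.06897871625
= -6.897871625%.

-6.898%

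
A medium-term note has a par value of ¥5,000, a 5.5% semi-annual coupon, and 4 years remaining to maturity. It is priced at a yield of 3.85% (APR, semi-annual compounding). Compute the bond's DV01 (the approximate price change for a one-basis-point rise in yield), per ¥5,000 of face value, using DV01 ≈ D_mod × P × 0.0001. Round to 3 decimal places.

Periodic yield y = 0.01925.
  t   CF        PV=CF/(1+0.01925)^t    t·PV
  1       137.50       134.9031       134.9031
  2       137.50       132.3553       264.7106
  3       137.50       129.8556       389.5667
  4       137.50       127.4030       509.6122
  5       137.50       124.9969       624.9843
  6       137.50       122.6361       735.8167
  7       137.50       120.3200       842.2397
  8     5,137.50     4,410.6853    35,285.4825
  Σ                  5,303.1552    38,787.3157
P = 5,303.1552; D_Mac = 7.31401 half-year periods = 3.65700 yrs; D_mod = 3.58794 yrs.
DV01 ≈ 3.58794 × 5,303.1552 × 0.0001 = 1.902738.

¥1.903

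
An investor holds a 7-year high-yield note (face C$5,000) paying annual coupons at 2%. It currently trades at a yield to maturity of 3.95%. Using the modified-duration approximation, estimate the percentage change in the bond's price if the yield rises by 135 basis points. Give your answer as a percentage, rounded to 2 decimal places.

-8.53%

Periodic yield y = 0.0395. Modified duration first:
  t   CF        PV=CF/(1+0.0395)^t    t·PV
  1       100.00        96.2001        96.2001
  2       100.00        92.5446       185.0892
  3       100.00        89.0280       267.0839
  4       100.00        85.6450       342.5800
  5       100.00        82.3906       411.9529
  6       100.00        79.2598       475.5589
  7     5,100.00     3,888.6488    27,220.5415
  Σ                  4,413.7168    28,999.0065
P = 4,413.7168; D_Mac = 6.57020 yrs; D_mod = 6.57020/(1+0.0395) = 6.32054 yrs.
ΔP/P ≈ -D_mod · Δy = -6.32054 × (+0.0135) = -0.085327 = -8.5327%.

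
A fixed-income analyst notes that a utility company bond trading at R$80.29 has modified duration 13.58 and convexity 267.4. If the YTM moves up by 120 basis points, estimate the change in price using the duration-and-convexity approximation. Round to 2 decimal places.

Duration effect: -D_mod·Δy = -13.58 × (+0.012) = -0.162960
Convexity effect: ½·C·(Δy)² = 0.5 × 267.4 × (0.012)² = +0.0192528
ΔP/P ≈ -0.162960 + 0.0192528 = -0.1437072
ΔP ≈ 80.29 × (-0.1437072) = -11.538251088.

-R$11.54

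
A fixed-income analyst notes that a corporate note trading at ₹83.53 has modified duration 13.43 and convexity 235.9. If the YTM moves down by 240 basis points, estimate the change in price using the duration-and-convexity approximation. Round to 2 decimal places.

Duration effect: -D_mod·Δy = -13.43 × (-0.024) = +0.322320
Convexity effect: ½·C·(Δy)² = 0.5 × 235.9 × (-0.024)² = +0.0679392
ΔP/P ≈ +0.322320 + 0.0679392 = +0.3902592
ΔP ≈ 83.53 × (+0.3902592) = +32.598350976.

+₹32.60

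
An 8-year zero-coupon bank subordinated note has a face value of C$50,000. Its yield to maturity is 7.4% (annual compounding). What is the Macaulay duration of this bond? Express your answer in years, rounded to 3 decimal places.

8.000 years

A zero-coupon bond has a single cash flow at maturity, so its Macaulay duration equals its maturity: 8 years.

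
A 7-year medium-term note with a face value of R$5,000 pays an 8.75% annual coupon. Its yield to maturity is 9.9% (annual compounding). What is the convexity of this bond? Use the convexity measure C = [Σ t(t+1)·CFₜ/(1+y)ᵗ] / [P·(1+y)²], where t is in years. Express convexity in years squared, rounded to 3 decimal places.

33.123

With y = 0.099:
  t   CF        PV=CF/(1+0.099)^t    t·PV        t(t+1)·PV
  1       437.50       398.0892       398.0892         796.1783
  2       437.50       362.2285       724.4571       2,173.3713
  3       437.50       329.5983       988.7949       3,955.1798
  4       437.50       299.9075     1,199.6299       5,998.1495
  5       437.50       272.8912     1,364.4562       8,186.7372
  6       437.50       248.3087     1,489.8521      10,428.9646
  7     5,437.50     2,808.1185    19,656.8292     157,254.6332
  Σ                  4,719.1419    25,822.1085     188,793.2139
P = 4,719.1419.
Convexity = Σ t(t+1)·PV / [P·(1+y)²] = 188,793.2139 / (4,719.1419 × 1.207801) = 33.12287.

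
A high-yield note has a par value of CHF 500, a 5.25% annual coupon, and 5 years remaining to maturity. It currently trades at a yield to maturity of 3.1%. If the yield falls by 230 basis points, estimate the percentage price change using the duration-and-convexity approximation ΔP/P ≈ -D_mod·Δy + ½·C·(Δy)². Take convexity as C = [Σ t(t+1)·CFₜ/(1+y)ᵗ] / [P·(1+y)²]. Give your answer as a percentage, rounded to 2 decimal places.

With y = 0.031:
  t   CF        PV=CF/(1+0.031)^t    t·PV        t(t+1)·PV
  1        26.25        25.4607        25.4607          50.9214
  2        26.25        24.6952        49.3903         148.1710
  3        26.25        23.9526        71.8579         287.4316
  4        26.25        23.2324        92.9297         464.6486
  5       526.25       451.7506     2,258.7532      13,552.5194
  Σ                    549.0916     2,498.3919      14,503.6921
P = 549.0916; D_Mac = 4.55005 yrs; D_mod = 4.41324 yrs; C = 24.84943.
Duration effect: -4.41324 × (-0.023) = +0.101504
Convexity effect: 0.5 × 24.84943 × (-0.023)² = +0.0065727
ΔP/P ≈ +0.101504 + 0.0065727 = +0.108077 = +10.8077%.

+10.81%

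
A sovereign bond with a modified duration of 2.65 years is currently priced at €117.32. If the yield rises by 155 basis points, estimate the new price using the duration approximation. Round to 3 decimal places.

€112.501

Duration approximation: ΔP/P ≈ -D_mod · Δy = -2.65 × (+0.0155) = -0.041075.
New price ≈ 117.32 × (1 - 0.041075) = 112.501081.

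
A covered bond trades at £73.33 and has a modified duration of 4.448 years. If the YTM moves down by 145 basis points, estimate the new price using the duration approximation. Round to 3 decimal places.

£78.059

Duration approximation: ΔP/P ≈ -D_mod · Δy = -4.448 × (-0.0145) = +0.064496.
New price ≈ 73.33 × (1 + 0.064496) = 78.05949168.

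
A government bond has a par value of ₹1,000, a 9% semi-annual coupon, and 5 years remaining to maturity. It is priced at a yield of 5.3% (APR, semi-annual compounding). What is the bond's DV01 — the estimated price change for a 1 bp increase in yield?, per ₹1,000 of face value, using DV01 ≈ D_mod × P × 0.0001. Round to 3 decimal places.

Periodic yield y = 0.0265.
  t   CF        PV=CF/(1+0.0265)^t    t·PV
  1        45.00        43.8383        43.8383
  2        45.00        42.7066        85.4131
  3        45.00        41.6041       124.8122
  4        45.00        40.5300       162.1200
  5        45.00        39.4837       197.4185
  6        45.00        38.4644       230.7863
  7        45.00        37.4714       262.2998
  8        45.00        36.5040       292.0323
  9        45.00        35.5617       320.0549
  10    1,045.00       804.5013     8,045.0131
  Σ                  1,160.6654     9,763.7883
P = 1,160.6654; D_Mac = 8.41223 half-year periods = 4.20612 yrs; D_mod = 4.09753 yrs.
DV01 ≈ 4.09753 × 1,160.6654 × 0.0001 = 0.475586.

₹0.476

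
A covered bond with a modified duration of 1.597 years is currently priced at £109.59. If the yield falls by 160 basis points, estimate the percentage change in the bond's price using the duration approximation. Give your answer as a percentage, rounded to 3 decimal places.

Duration approximation: ΔP/P ≈ -D_mod · Δy = -1.597 × (-0.016) = +0.025552.
As a percentage: +2.5552%.

+2.555%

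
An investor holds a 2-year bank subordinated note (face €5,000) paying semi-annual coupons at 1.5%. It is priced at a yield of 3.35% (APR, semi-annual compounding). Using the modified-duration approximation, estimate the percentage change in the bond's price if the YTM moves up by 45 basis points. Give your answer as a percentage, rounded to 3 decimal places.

-0.875%

Periodic yield y = 0.01675. Modified duration first:
  t   CF        PV=CF/(1+0.01675)^t    t·PV
  1        37.50        36.8822        36.8822
  2        37.50        36.2746        72.5492
  3        37.50        35.6770       107.0311
  4     5,037.50     4,713.6609    18,854.6435
  Σ                  4,822.4948    19,071.1061
P = 4,822.4948; D_Mac = 3.95461 half-year periods = 1.97731 yrs; D_mod = 1.97731/(1+0.01675) = 1.94473 yrs.
ΔP/P ≈ -D_mod · Δy = -1.94473 × (+0.0045) = -0.008751 = -0.8751%.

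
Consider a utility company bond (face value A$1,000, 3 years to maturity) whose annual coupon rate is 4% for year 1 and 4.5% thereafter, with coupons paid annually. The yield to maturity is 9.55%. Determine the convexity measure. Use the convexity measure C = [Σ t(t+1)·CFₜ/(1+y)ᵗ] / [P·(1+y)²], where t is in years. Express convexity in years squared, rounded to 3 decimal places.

With y = 0.0955:
  t   CF        PV=CF/(1+0.0955)^t    t·PV        t(t+1)·PV
  1        40.00        36.5130        36.5130          73.0260
  2        45.00        37.4962        74.9925         224.9775
  3     1,045.00       794.8390     2,384.5169       9,538.0675
  Σ                    868.8482     2,496.0224       9,836.0710
P = 868.8482.
Convexity = Σ t(t+1)·PV / [P·(1+y)²] = 9,836.0710 / (868.8482 × 1.200120) = 9.43307.

9.433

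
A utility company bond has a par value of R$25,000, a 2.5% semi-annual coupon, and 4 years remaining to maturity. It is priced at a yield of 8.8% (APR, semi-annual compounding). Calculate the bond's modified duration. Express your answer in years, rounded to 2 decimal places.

Periodic yield y = 0.044. First find Macaulay duration:
  t   CF        PV=CF/(1+0.044)^t    t·PV
  1       312.50       299.3295       299.3295
  2       312.50       286.7141       573.4282
  3       312.50       274.6303       823.8910
  4       312.50       263.0559     1,052.2236
  5       312.50       251.9692     1,259.8462
  6       312.50       241.3498     1,448.0991
  7       312.50       231.1780     1,618.2461
  8    25,312.50    17,936.2253   143,489.8026
  Σ                 19,784.4523   150,564.8663
P = 19,784.4523; Macaulay duration = 150,564.8663 / 19,784.4523 = 7.61026 half-year periods = 3.80513 years.
Modified duration = D_Mac / (1 + y) = 3.80513 / 1.044 = 3.64476 years.

3.64 years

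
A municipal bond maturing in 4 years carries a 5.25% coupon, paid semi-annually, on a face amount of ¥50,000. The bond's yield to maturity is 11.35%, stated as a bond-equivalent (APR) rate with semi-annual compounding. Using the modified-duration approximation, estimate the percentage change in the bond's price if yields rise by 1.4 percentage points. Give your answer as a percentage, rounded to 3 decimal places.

Periodic yield y = 0.05675. Modified duration first:
  t   CF        PV=CF/(1+0.05675)^t    t·PV
  1     1,312.50     1,242.0156     1,242.0156
  2     1,312.50     1,175.3164     2,350.6328
  3     1,312.50     1,112.1991     3,336.5973
  4     1,312.50     1,052.4714     4,209.8854
  5     1,312.50       995.9511     4,979.7557
  6     1,312.50       942.4662     5,654.7971
  7     1,312.50       891.8535     6,242.9744
  8    51,312.50    32,994.7713   263,958.1704
  Σ                 40,407.0446   291,974.8288
P = 40,407.0446; D_Mac = 7.22584 half-year periods = 3.61292 yrs; D_mod = 3.61292/(1+0.05675) = 3.41890 yrs.
ΔP/P ≈ -D_mod · Δy = -3.41890 × (+0.014) = -0.047865 = -4.7865%.

-4.786%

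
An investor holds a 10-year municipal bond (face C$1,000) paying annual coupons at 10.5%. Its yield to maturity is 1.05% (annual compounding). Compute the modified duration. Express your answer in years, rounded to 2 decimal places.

7.52 years

Periodic yield y = 0.0105. First find Macaulay duration:
  t   CF        PV=CF/(1+0.0105)^t    t·PV
  1       105.00       103.9090       103.9090
  2       105.00       102.8292       205.6585
  3       105.00       101.7608       305.2823
  4       105.00       100.7034       402.8135
  5       105.00        99.6570       498.2849
  6       105.00        98.6215       591.7287
  7       105.00        97.5967       683.1768
  8       105.00        96.5826       772.6606
  9       105.00        95.5790       860.2109
  10    1,105.00       995.4034     9,954.0335
  Σ                  1,892.6424    14,377.7586
P = 1,892.6424; Macaulay duration = 14,377.7586 / 1,892.6424 = 7.59666 years.
Modified duration = D_Mac / (1 + y) = 7.59666 / 1.0105 = 7.51772 years.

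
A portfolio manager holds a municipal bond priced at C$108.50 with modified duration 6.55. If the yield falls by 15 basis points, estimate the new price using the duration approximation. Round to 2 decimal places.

Duration approximation: ΔP/P ≈ -D_mod · Δy = -6.55 × (-0.0015) = +0.009825.
New price ≈ 108.50 × (1 + 0.009825) = 109.5660125.

C$109.57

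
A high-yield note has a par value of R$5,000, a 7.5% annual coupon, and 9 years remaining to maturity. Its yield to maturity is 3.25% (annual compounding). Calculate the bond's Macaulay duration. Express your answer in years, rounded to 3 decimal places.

Periodic yield y = 0.0325. Discount each cash flow and weight by its year:
  t   CF        PV=CF/(1+0.0325)^t    t·PV
  1       375.00       363.1961       363.1961
  2       375.00       351.7638       703.5276
  3       375.00       340.6913     1,022.0740
  4       375.00       329.9674     1,319.8696
  5       375.00       319.5810     1,597.9051
  6       375.00       309.5216     1,857.1294
  7       375.00       299.7788     2,098.4513
  8       375.00       290.3426     2,322.7409
  9     5,375.00     4,030.5835    36,275.2517
  Σ                  6,635.4261    47,560.1456
Price P = Σ PV = 6,635.4261.
Macaulay duration = Σ(t·PV) / P = 47,560.1456 / 6,635.4261 = 7.16761 years.

7.168 years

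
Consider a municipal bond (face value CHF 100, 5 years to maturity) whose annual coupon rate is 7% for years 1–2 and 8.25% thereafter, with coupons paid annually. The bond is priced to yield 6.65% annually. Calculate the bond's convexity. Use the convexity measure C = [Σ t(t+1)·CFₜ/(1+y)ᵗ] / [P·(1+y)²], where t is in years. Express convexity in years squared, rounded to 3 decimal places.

22.014

With y = 0.0665:
  t   CF        PV=CF/(1+0.0665)^t    t·PV        t(t+1)·PV
  1         7.00         6.5635         6.5635          13.1271
  2         7.00         6.1543        12.3085          36.9256
  3         8.25         6.8010        20.4029          81.6117
  4         8.25         6.3769        25.5077         127.5383
  5       108.25        78.4555       392.2777       2,353.6661
  Σ                    104.3512       457.0603       2,612.8688
P = 104.3512.
Convexity = Σ t(t+1)·PV / [P·(1+y)²] = 2,612.8688 / (104.3512 × 1.137422) = 22.01397.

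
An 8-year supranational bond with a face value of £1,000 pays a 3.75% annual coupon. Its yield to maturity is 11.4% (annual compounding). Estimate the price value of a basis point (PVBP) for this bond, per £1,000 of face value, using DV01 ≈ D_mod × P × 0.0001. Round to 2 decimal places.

£0.37

Periodic yield y = 0.114.
  t   CF        PV=CF/(1+0.114)^t    t·PV
  1        37.50        33.6625        33.6625
  2        37.50        30.2177        60.4353
  3        37.50        27.1254        81.3761
  4        37.50        24.3495        97.3981
  5        37.50        21.8577       109.2887
  6        37.50        19.6210       117.7257
  7        37.50        17.6131       123.2915
  8     1,037.50       437.4280     3,499.4240
  Σ                    611.8748     4,122.6019
P = 611.8748; D_Mac = 6.73766 yrs; D_mod = 6.04817 yrs.
DV01 ≈ 6.04817 × 611.8748 × 0.0001 = 0.370072.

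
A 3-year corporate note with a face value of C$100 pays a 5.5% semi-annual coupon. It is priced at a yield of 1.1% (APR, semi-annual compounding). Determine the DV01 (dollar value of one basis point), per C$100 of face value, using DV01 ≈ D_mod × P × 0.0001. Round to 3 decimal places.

Periodic yield y = 0.0055.
  t   CF        PV=CF/(1+0.0055)^t    t·PV
  1         2.75         2.7350         2.7350
  2         2.75         2.7200         5.4400
  3         2.75         2.7051         8.1154
  4         2.75         2.6903        10.7613
  5         2.75         2.6756        13.3780
  6       102.75        99.4236       596.5415
  Σ                    112.9496       636.9711
P = 112.9496; D_Mac = 5.63943 half-year periods = 2.81971 yrs; D_mod = 2.80429 yrs.
DV01 ≈ 2.80429 × 112.9496 × 0.0001 = 0.031674.

C$0.032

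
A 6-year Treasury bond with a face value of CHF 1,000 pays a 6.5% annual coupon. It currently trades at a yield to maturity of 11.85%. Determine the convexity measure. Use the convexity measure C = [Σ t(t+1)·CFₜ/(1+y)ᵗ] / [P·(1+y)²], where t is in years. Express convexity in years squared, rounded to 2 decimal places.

26.44

With y = 0.1185:
  t   CF        PV=CF/(1+0.1185)^t    t·PV        t(t+1)·PV
  1        65.00        58.1135        58.1135         116.2271
  2        65.00        51.9567       103.9134         311.7401
  3        65.00        46.4521       139.3563         557.4253
  4        65.00        41.5307       166.1229         830.6143
  5        65.00        37.1307       185.6536       1,113.9217
  6     1,065.00       543.9183     3,263.5098      22,844.5689
  Σ                    779.1021     3,916.6695      25,774.4973
P = 779.1021.
Convexity = Σ t(t+1)·PV / [P·(1+y)²] = 25,774.4973 / (779.1021 × 1.251042) = 26.44380.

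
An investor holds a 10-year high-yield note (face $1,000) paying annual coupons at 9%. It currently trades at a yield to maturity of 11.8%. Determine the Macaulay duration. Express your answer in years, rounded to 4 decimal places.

Periodic yield y = 0.118. Discount each cash flow and weight by its year:
  t   CF        PV=CF/(1+0.118)^t    t·PV
  1        90.00        80.5009        80.5009
  2        90.00        72.0044       144.0088
  3        90.00        64.4046       193.2139
  4        90.00        57.6070       230.4280
  5        90.00        51.5268       257.6342
  6        90.00        46.0884       276.5304
  7        90.00        41.2240       288.5678
  8        90.00        36.8730       294.9837
  9        90.00        32.9812       296.8307
  10    1,090.00       357.2798     3,572.7980
  Σ                    840.4901     5,635.4964
Price P = Σ PV = 840.4901.
Macaulay duration = Σ(t·PV) / P = 5,635.4964 / 840.4901 = 6.70501 years.

6.7050 years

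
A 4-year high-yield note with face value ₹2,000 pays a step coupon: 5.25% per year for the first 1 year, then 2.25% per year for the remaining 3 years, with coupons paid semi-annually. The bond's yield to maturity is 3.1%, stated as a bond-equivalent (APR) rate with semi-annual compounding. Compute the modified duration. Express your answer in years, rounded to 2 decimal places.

Periodic yield y = 0.0155. First find Macaulay duration:
  t   CF        PV=CF/(1+0.0155)^t    t·PV
  1        52.50        51.6987        51.6987
  2        52.50        50.9096       101.8191
  3        22.50        21.4854        64.4561
  4        22.50        21.1574        84.6297
  5        22.50        20.8345       104.1725
  6        22.50        20.5165       123.0989
  7        22.50        20.2033       141.4233
  8     2,022.50     1,788.3360    14,306.6876
  Σ                  1,995.1413    14,977.9859
P = 1,995.1413; Macaulay duration = 14,977.9859 / 1,995.1413 = 7.50723 half-year periods = 3.75362 years.
Modified duration = D_Mac / (1 + y) = 3.75362 / 1.0155 = 3.69632 years.

3.70 years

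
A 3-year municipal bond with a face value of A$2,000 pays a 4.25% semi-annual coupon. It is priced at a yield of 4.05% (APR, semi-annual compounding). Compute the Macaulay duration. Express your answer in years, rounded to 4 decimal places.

2.8487 years

Periodic yield y = 0.02025. Discount each cash flow and weight by its period:
  t   CF        PV=CF/(1+0.02025)^t    t·PV
  1        42.50        41.6565        41.6565
  2        42.50        40.8297        81.6593
  3        42.50        40.0193       120.0578
  4        42.50        39.2250       156.8998
  5        42.50        38.4464       192.2321
  6     2,042.50     1,811.0167    10,866.0999
  Σ                  2,011.1934    11,458.6054
Price P = Σ PV = 2,011.1934.
Macaulay duration = Σ(t·PV) / P = 11,458.6054 / 2,011.1934 = 5.69742 half-year periods.
In years: 5.69742 / 2 = 2.84871 years.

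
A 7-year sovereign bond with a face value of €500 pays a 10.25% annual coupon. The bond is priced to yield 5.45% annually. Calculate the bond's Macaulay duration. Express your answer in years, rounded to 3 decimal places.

Periodic yield y = 0.0545. Discount each cash flow and weight by its year:
  t   CF        PV=CF/(1+0.0545)^t    t·PV
  1        51.25        48.6012        48.6012
  2        51.25        46.0894        92.1787
  3        51.25        43.7073       131.1219
  4        51.25        41.4484       165.7935
  5        51.25        39.3062       196.5310
  6        51.25        37.2747       223.6483
  7       551.25       380.2091     2,661.4637
  Σ                    636.6363     3,519.3384
Price P = Σ PV = 636.6363.
Macaulay duration = Σ(t·PV) / P = 3,519.3384 / 636.6363 = 5.52802 years.

5.528 years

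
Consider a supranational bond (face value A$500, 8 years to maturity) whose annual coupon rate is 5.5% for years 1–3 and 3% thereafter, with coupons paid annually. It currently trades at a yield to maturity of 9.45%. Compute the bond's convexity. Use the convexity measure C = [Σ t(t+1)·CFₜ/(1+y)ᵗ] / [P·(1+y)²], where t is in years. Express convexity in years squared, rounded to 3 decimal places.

With y = 0.0945:
  t   CF        PV=CF/(1+0.0945)^t    t·PV        t(t+1)·PV
  1        27.50        25.1256        25.1256          50.2513
  2        27.50        22.9563        45.9125         137.7376
  3        27.50        20.9742        62.9226         251.6904
  4        15.00        10.4527        41.8108         209.0539
  5        15.00         9.5502        47.7510         286.5060
  6        15.00         8.7256        52.3538         366.4764
  7        15.00         7.9722        55.8057         446.4460
  8       515.00       250.0812     2,000.6499      18,005.8488
  Σ                    355.8381     2,332.3319      19,754.0102
P = 355.8381.
Convexity = Σ t(t+1)·PV / [P·(1+y)²] = 19,754.0102 / (355.8381 × 1.197930) = 46.34163.

46.342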